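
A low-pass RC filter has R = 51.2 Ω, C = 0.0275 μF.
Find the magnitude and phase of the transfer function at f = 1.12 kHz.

Step 1 — Angular frequency: ω = 2π·1120 = 7037 rad/s.
Step 2 — Transfer function: H(jω) = 1/(1 + jωRC).
Step 3 — Denominator: 1 + jωRC = 1 + j·7037·51.2·2.75e-08 = 1 + j0.009908.
Step 4 — H = 0.9999 - j0.009907.
Step 5 — Magnitude: |H| = 1 (-0.0 dB); phase: φ = -0.6°.

|H| = 1 (-0.0 dB), φ = -0.6°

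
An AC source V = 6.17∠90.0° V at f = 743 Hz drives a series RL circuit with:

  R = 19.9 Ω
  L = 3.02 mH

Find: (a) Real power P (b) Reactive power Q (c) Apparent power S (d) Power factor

Step 1 — Angular frequency: ω = 2π·f = 2π·743 = 4668 rad/s.
Step 2 — Component impedances:
  R: Z = R = 19.9 Ω
  L: Z = jωL = j·4668·0.00302 = 0 + j14.1 Ω
Step 3 — Series combination: Z_total = R + L = 19.9 + j14.1 Ω = 24.39∠35.3° Ω.
Step 4 — Source phasor: V = 6.17∠90.0° V = 0 + j6.17 V.
Step 5 — Current: I = V / Z = 0.1463 + j0.2064 A = 0.253∠54.7° A.
Step 6 — Complex power: S = V·I* = 1.274 + j0.9024 VA.
Step 7 — Real power: P = Re(S) = 1.274 W.
Step 8 — Reactive power: Q = Im(S) = 0.9024 VAR.
Step 9 — Apparent power: |S| = 1.561 VA.
Step 10 — Power factor: PF = P/|S| = 0.816 (lagging).

(a) P = 1.274 W  (b) Q = 0.9024 VAR  (c) S = 1.561 VA  (d) PF = 0.816 (lagging)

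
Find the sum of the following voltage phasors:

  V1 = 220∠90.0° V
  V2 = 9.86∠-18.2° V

Step 1 — Convert each phasor to rectangular form:
  V1 = 220·(cos(90.0°) + j·sin(90.0°)) = 0 + j220 V
  V2 = 9.86·(cos(-18.2°) + j·sin(-18.2°)) = 9.367 - j3.08 V
Step 2 — Sum components: V_total = 9.367 + j216.9 V.
Step 3 — Convert to polar: |V_total| = 217.1 V, ∠V_total = 87.5°.

V_total = 217.1∠87.5° V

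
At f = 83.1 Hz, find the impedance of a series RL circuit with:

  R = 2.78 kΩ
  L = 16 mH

Step 1 — Angular frequency: ω = 2π·f = 2π·83.1 = 522.1 rad/s.
Step 2 — Component impedances:
  R: Z = R = 2780 Ω
  L: Z = jωL = j·522.1·0.016 = 0 + j8.354 Ω
Step 3 — Series combination: Z_total = R + L = 2780 + j8.354 Ω = 2780∠0.2° Ω.

Z = 2780 + j8.354 Ω = 2780∠0.2° Ω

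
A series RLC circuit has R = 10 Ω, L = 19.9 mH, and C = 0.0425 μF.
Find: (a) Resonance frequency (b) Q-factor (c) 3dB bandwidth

Step 1 — Resonance condition Im(Z)=0 gives ω₀ = 1/√(LC).
Step 2 — ω₀ = 1/√(0.0199·4.25e-08) = 3.439e+04 rad/s.
Step 3 — f₀ = ω₀/(2π) = 5473 Hz.
Step 4 — Series Q: Q = ω₀L/R = 3.439e+04·0.0199/10 = 68.43.
Step 5 — 3dB bandwidth: Δω = ω₀/Q = 502.5 rad/s; BW = Δω/(2π) = 79.98 Hz.

(a) f₀ = 5473 Hz  (b) Q = 68.43  (c) BW = 79.98 Hz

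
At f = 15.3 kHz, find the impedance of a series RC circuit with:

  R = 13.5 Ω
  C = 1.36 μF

Step 1 — Angular frequency: ω = 2π·f = 2π·1.53e+04 = 9.613e+04 rad/s.
Step 2 — Component impedances:
  R: Z = R = 13.5 Ω
  C: Z = 1/(jωC) = -j/(ω·C) = 0 - j7.649 Ω
Step 3 — Series combination: Z_total = R + C = 13.5 - j7.649 Ω = 15.52∠-29.5° Ω.

Z = 13.5 - j7.649 Ω = 15.52∠-29.5° Ω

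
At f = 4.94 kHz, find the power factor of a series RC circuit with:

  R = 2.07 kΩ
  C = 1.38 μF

Step 1 — Angular frequency: ω = 2π·f = 2π·4940 = 3.104e+04 rad/s.
Step 2 — Component impedances:
  R: Z = R = 2070 Ω
  C: Z = 1/(jωC) = -j/(ω·C) = 0 - j23.35 Ω
Step 3 — Series combination: Z_total = R + C = 2070 - j23.35 Ω = 2070∠-0.6° Ω.
Step 4 — Power factor: PF = cos(φ) = Re(Z)/|Z| = 2070/2070.13 = 0.9999.
Step 5 — Type: Im(Z) = -23.35 ⇒ leading (phase φ = -0.6°).

PF = 0.9999 (leading, φ = -0.6°)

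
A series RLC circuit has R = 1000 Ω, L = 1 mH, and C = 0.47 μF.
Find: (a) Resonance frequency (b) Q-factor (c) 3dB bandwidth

Step 1 — Resonance condition Im(Z)=0 gives ω₀ = 1/√(LC).
Step 2 — ω₀ = 1/√(0.001·4.7e-07) = 4.613e+04 rad/s.
Step 3 — f₀ = ω₀/(2π) = 7341 Hz.
Step 4 — Series Q: Q = ω₀L/R = 4.613e+04·0.001/1000 = 0.04613.
Step 5 — 3dB bandwidth: Δω = ω₀/Q = 1e+06 rad/s; BW = Δω/(2π) = 1.592e+05 Hz.

(a) f₀ = 7341 Hz  (b) Q = 0.04613  (c) BW = 1.592e+05 Hz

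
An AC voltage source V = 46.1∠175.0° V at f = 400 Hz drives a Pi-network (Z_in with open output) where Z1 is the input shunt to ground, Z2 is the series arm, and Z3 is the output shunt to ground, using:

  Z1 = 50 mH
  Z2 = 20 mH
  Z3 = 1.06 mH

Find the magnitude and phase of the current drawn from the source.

Step 1 — Angular frequency: ω = 2π·f = 2π·400 = 2513 rad/s.
Step 2 — Component impedances:
  Z1: Z = jωL = j·2513·0.05 = 0 + j125.7 Ω
  Z2: Z = jωL = j·2513·0.02 = 0 + j50.27 Ω
  Z3: Z = jωL = j·2513·0.00106 = 0 + j2.664 Ω
Step 3 — With open output, the series arm Z2 and the output shunt Z3 appear in series to ground: Z2 + Z3 = 0 + j52.93 Ω.
Step 4 — Parallel with input shunt Z1: Z_in = Z1 || (Z2 + Z3) = 0 + j37.24 Ω = 37.24∠90.0° Ω.
Step 5 — Source phasor: V = 46.1∠175.0° V = -45.92 + j4.018 V.
Step 6 — Ohm's law: I = V / Z_total = (-45.92 + j4.018) / (0 + j37.24) = 0.1079 + j1.233 A.
Step 7 — Convert to polar: |I| = 1.238 A, ∠I = 85.0°.

I = 1.238∠85.0° A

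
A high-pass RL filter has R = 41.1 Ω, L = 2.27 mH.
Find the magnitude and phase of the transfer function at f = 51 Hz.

Step 1 — Angular frequency: ω = 2π·51 = 320.4 rad/s.
Step 2 — Transfer function: H(jω) = jωL/(R + jωL).
Step 3 — Numerator jωL = j·0.7274; denominator R + jωL = 41.1 + j0.7274.
Step 4 — H = 0.0003131 + j0.01769.
Step 5 — Magnitude: |H| = 0.0177 (-35.0 dB); phase: φ = 89.0°.

|H| = 0.0177 (-35.0 dB), φ = 89.0°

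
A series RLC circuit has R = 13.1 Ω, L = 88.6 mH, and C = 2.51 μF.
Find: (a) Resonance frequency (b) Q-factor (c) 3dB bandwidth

Step 1 — Resonance condition Im(Z)=0 gives ω₀ = 1/√(LC).
Step 2 — ω₀ = 1/√(0.0886·2.51e-06) = 2121 rad/s.
Step 3 — f₀ = ω₀/(2π) = 337.5 Hz.
Step 4 — Series Q: Q = ω₀L/R = 2121·0.0886/13.1 = 14.34.
Step 5 — 3dB bandwidth: Δω = ω₀/Q = 147.9 rad/s; BW = Δω/(2π) = 23.53 Hz.

(a) f₀ = 337.5 Hz  (b) Q = 14.34  (c) BW = 23.53 Hz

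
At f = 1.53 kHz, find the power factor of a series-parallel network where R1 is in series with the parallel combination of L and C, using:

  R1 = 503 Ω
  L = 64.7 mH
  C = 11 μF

Step 1 — Angular frequency: ω = 2π·f = 2π·1530 = 9613 rad/s.
Step 2 — Component impedances:
  R1: Z = R = 503 Ω
  L: Z = jωL = j·9613·0.0647 = 0 + j622 Ω
  C: Z = 1/(jωC) = -j/(ω·C) = 0 - j9.457 Ω
Step 3 — Parallel branch: L || C = 1/(1/L + 1/C) = 0 - j9.603 Ω.
Step 4 — Series with R1: Z_total = R1 + (L || C) = 503 - j9.603 Ω = 503.1∠-1.1° Ω.
Step 5 — Power factor: PF = cos(φ) = Re(Z)/|Z| = 503/503.1 = 0.9998.
Step 6 — Type: Im(Z) = -9.603 ⇒ leading (phase φ = -1.1°).

PF = 0.9998 (leading, φ = -1.1°)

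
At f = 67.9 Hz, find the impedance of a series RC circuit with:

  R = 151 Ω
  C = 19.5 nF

Step 1 — Angular frequency: ω = 2π·f = 2π·67.9 = 426.6 rad/s.
Step 2 — Component impedances:
  R: Z = R = 151 Ω
  C: Z = 1/(jωC) = -j/(ω·C) = 0 - j1.202e+05 Ω
Step 3 — Series combination: Z_total = R + C = 151 - j1.202e+05 Ω = 1.202e+05∠-89.9° Ω.

Z = 151 - j1.202e+05 Ω = 1.202e+05∠-89.9° Ω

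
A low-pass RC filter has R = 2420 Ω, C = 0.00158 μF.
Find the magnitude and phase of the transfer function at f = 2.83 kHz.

Step 1 — Angular frequency: ω = 2π·2830 = 1.778e+04 rad/s.
Step 2 — Transfer function: H(jω) = 1/(1 + jωRC).
Step 3 — Denominator: 1 + jωRC = 1 + j·1.778e+04·2420·1.58e-09 = 1 + j0.06799.
Step 4 — H = 0.9954 - j0.06768.
Step 5 — Magnitude: |H| = 0.9977 (-0.0 dB); phase: φ = -3.9°.

|H| = 0.9977 (-0.0 dB), φ = -3.9°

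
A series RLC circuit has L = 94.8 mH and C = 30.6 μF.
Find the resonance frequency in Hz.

Step 1 — Resonance condition Im(Z)=0 gives ω₀ = 1/√(LC).
Step 2 — ω₀ = 1/√(0.0948·3.06e-05) = 587.1 rad/s.
Step 3 — f₀ = ω₀/(2π) = 93.44 Hz.

f₀ = 93.44 Hz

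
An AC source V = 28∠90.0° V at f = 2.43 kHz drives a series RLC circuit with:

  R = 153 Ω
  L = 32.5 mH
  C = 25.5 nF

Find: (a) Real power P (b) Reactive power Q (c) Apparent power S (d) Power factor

Step 1 — Angular frequency: ω = 2π·f = 2π·2430 = 1.527e+04 rad/s.
Step 2 — Component impedances:
  R: Z = R = 153 Ω
  L: Z = jωL = j·1.527e+04·0.0325 = 0 + j496.2 Ω
  C: Z = 1/(jωC) = -j/(ω·C) = 0 - j2568 Ω
Step 3 — Series combination: Z_total = R + L + C = 153 - j2072 Ω = 2078∠-85.8° Ω.
Step 4 — Source phasor: V = 28∠90.0° V = 0 + j28 V.
Step 5 — Current: I = V / Z = -0.01344 + j0.0009922 A = 0.01348∠175.8° A.
Step 6 — Complex power: S = V·I* = 0.02778 - j0.3763 VA.
Step 7 — Real power: P = Re(S) = 0.02778 W.
Step 8 — Reactive power: Q = Im(S) = -0.3763 VAR.
Step 9 — Apparent power: |S| = 0.3773 VA.
Step 10 — Power factor: PF = P/|S| = 0.07363 (leading).

(a) P = 0.02778 W  (b) Q = -0.3763 VAR  (c) S = 0.3773 VA  (d) PF = 0.07363 (leading)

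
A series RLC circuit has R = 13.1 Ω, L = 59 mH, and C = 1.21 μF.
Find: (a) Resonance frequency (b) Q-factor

Step 1 — Resonance condition Im(Z)=0 gives ω₀ = 1/√(LC).
Step 2 — ω₀ = 1/√(0.059·1.21e-06) = 3743 rad/s.
Step 3 — f₀ = ω₀/(2π) = 595.7 Hz.
Step 4 — Series Q: Q = ω₀L/R = 3743·0.059/13.1 = 16.86.

(a) f₀ = 595.7 Hz  (b) Q = 16.86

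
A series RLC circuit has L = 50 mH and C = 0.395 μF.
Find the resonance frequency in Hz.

Step 1 — Resonance condition Im(Z)=0 gives ω₀ = 1/√(LC).
Step 2 — ω₀ = 1/√(0.05·3.95e-07) = 7116 rad/s.
Step 3 — f₀ = ω₀/(2π) = 1132 Hz.

f₀ = 1132 Hz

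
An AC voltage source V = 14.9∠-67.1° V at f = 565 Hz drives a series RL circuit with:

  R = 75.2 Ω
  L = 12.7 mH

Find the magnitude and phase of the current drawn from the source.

Step 1 — Angular frequency: ω = 2π·f = 2π·565 = 3550 rad/s.
Step 2 — Component impedances:
  R: Z = R = 75.2 Ω
  L: Z = jωL = j·3550·0.0127 = 0 + j45.08 Ω
Step 3 — Series combination: Z_total = R + L = 75.2 + j45.08 Ω = 87.68∠30.9° Ω.
Step 4 — Source phasor: V = 14.9∠-67.1° V = 5.798 - j13.73 V.
Step 5 — Ohm's law: I = V / Z_total = (5.798 - j13.73) / (75.2 + j45.08) = -0.02378 - j0.1683 A.
Step 6 — Convert to polar: |I| = 0.1699 A, ∠I = -98.0°.

I = 0.1699∠-98.0° A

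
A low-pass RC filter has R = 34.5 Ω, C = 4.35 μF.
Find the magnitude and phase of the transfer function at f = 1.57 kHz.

Step 1 — Angular frequency: ω = 2π·1570 = 9865 rad/s.
Step 2 — Transfer function: H(jω) = 1/(1 + jωRC).
Step 3 — Denominator: 1 + jωRC = 1 + j·9865·34.5·4.35e-06 = 1 + j1.48.
Step 4 — H = 0.3133 - j0.4638.
Step 5 — Magnitude: |H| = 0.5597 (-5.0 dB); phase: φ = -56.0°.

|H| = 0.5597 (-5.0 dB), φ = -56.0°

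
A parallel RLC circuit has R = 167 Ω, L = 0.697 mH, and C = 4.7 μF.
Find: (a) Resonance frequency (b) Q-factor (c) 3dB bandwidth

Step 1 — Resonance: ω₀ = 1/√(LC) = 1/√(0.000697·4.7e-06) = 1.747e+04 rad/s.
Step 2 — f₀ = ω₀/(2π) = 2781 Hz.
Step 3 — Parallel Q: Q = R/(ω₀L) = 167/(1.747e+04·0.000697) = 13.71.
Step 4 — Bandwidth: Δω = ω₀/Q = 1274 rad/s; BW = Δω/(2π) = 202.8 Hz.

(a) f₀ = 2781 Hz  (b) Q = 13.71  (c) BW = 202.8 Hz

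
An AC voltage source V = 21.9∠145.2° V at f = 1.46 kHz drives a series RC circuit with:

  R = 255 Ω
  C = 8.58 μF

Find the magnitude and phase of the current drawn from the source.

Step 1 — Angular frequency: ω = 2π·f = 2π·1460 = 9173 rad/s.
Step 2 — Component impedances:
  R: Z = R = 255 Ω
  C: Z = 1/(jωC) = -j/(ω·C) = 0 - j12.71 Ω
Step 3 — Series combination: Z_total = R + C = 255 - j12.71 Ω = 255.3∠-2.9° Ω.
Step 4 — Source phasor: V = 21.9∠145.2° V = -17.98 + j12.5 V.
Step 5 — Ohm's law: I = V / Z_total = (-17.98 + j12.5) / (255 - j12.71) = -0.07278 + j0.04539 A.
Step 6 — Convert to polar: |I| = 0.08578 A, ∠I = 148.1°.

I = 0.08578∠148.1° A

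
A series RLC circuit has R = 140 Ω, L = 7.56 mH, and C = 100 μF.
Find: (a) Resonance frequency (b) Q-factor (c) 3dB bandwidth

Step 1 — Resonance condition Im(Z)=0 gives ω₀ = 1/√(LC).
Step 2 — ω₀ = 1/√(0.00756·0.0001) = 1150 rad/s.
Step 3 — f₀ = ω₀/(2π) = 183 Hz.
Step 4 — Series Q: Q = ω₀L/R = 1150·0.00756/140 = 0.06211.
Step 5 — 3dB bandwidth: Δω = ω₀/Q = 1.852e+04 rad/s; BW = Δω/(2π) = 2947 Hz.

(a) f₀ = 183 Hz  (b) Q = 0.06211  (c) BW = 2947 Hz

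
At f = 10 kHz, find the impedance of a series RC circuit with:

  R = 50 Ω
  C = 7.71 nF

Step 1 — Angular frequency: ω = 2π·f = 2π·1e+04 = 6.283e+04 rad/s.
Step 2 — Component impedances:
  R: Z = R = 50 Ω
  C: Z = 1/(jωC) = -j/(ω·C) = 0 - j2064 Ω
Step 3 — Series combination: Z_total = R + C = 50 - j2064 Ω = 2065∠-88.6° Ω.

Z = 50 - j2064 Ω = 2065∠-88.6° Ω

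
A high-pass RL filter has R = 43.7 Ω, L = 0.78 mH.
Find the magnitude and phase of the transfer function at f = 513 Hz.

Step 1 — Angular frequency: ω = 2π·513 = 3223 rad/s.
Step 2 — Transfer function: H(jω) = jωL/(R + jωL).
Step 3 — Numerator jωL = j·2.514; denominator R + jωL = 43.7 + j2.514.
Step 4 — H = 0.003299 + j0.05734.
Step 5 — Magnitude: |H| = 0.05744 (-24.8 dB); phase: φ = 86.7°.

|H| = 0.05744 (-24.8 dB), φ = 86.7°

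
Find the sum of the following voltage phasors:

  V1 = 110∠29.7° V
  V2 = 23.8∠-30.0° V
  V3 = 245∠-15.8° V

Step 1 — Convert each phasor to rectangular form:
  V1 = 110·(cos(29.7°) + j·sin(29.7°)) = 95.55 + j54.5 V
  V2 = 23.8·(cos(-30.0°) + j·sin(-30.0°)) = 20.61 - j11.9 V
  V3 = 245·(cos(-15.8°) + j·sin(-15.8°)) = 235.7 - j66.71 V
Step 2 — Sum components: V_total = 351.9 - j24.11 V.
Step 3 — Convert to polar: |V_total| = 352.7 V, ∠V_total = -3.9°.

V_total = 352.7∠-3.9° V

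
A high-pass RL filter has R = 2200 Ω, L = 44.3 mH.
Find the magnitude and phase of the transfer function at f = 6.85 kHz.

Step 1 — Angular frequency: ω = 2π·6850 = 4.304e+04 rad/s.
Step 2 — Transfer function: H(jω) = jωL/(R + jωL).
Step 3 — Numerator jωL = j·1907; denominator R + jωL = 2200 + j1907.
Step 4 — H = 0.4289 + j0.4949.
Step 5 — Magnitude: |H| = 0.6549 (-3.7 dB); phase: φ = 49.1°.

|H| = 0.6549 (-3.7 dB), φ = 49.1°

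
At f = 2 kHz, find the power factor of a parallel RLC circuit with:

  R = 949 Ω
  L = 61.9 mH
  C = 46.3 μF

Step 1 — Angular frequency: ω = 2π·f = 2π·2000 = 1.257e+04 rad/s.
Step 2 — Component impedances:
  R: Z = R = 949 Ω
  L: Z = jωL = j·1.257e+04·0.0619 = 0 + j777.9 Ω
  C: Z = 1/(jωC) = -j/(ω·C) = 0 - j1.719 Ω
Step 3 — Parallel combination: 1/Z_total = 1/R + 1/L + 1/C; Z_total = 0.003127 - j1.723 Ω = 1.723∠-89.9° Ω.
Step 4 — Power factor: PF = cos(φ) = Re(Z)/|Z| = 0.003127/1.723 = 0.001815.
Step 5 — Type: Im(Z) = -1.723 ⇒ leading (phase φ = -89.9°).

PF = 0.001815 (leading, φ = -89.9°)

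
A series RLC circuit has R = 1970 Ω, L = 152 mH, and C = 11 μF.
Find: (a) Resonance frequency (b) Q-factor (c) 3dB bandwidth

Step 1 — Resonance: ω₀ = 1/√(LC) = 1/√(0.152·1.1e-05) = 773.4 rad/s.
Step 2 — f₀ = ω₀/(2π) = 123.1 Hz.
Step 3 — Series Q: Q = ω₀L/R = 773.4·0.152/1970 = 0.05967.
Step 4 — Bandwidth: Δω = ω₀/Q = 1.296e+04 rad/s; BW = Δω/(2π) = 2063 Hz.

(a) f₀ = 123.1 Hz  (b) Q = 0.05967  (c) BW = 2063 Hz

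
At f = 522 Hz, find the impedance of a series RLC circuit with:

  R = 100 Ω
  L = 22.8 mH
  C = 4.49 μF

Step 1 — Angular frequency: ω = 2π·f = 2π·522 = 3280 rad/s.
Step 2 — Component impedances:
  R: Z = R = 100 Ω
  L: Z = jωL = j·3280·0.0228 = 0 + j74.78 Ω
  C: Z = 1/(jωC) = -j/(ω·C) = 0 - j67.91 Ω
Step 3 — Series combination: Z_total = R + L + C = 100 + j6.875 Ω = 100.2∠3.9° Ω.

Z = 100 + j6.875 Ω = 100.2∠3.9° Ω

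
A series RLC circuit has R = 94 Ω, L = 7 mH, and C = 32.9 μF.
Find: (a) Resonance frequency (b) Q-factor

Step 1 — Resonance condition Im(Z)=0 gives ω₀ = 1/√(LC).
Step 2 — ω₀ = 1/√(0.007·3.29e-05) = 2084 rad/s.
Step 3 — f₀ = ω₀/(2π) = 331.6 Hz.
Step 4 — Series Q: Q = ω₀L/R = 2084·0.007/94 = 0.1552.

(a) f₀ = 331.6 Hz  (b) Q = 0.1552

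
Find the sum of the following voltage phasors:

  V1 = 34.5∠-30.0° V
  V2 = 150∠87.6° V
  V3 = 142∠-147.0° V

Step 1 — Convert each phasor to rectangular form:
  V1 = 34.5·(cos(-30.0°) + j·sin(-30.0°)) = 29.88 - j17.25 V
  V2 = 150·(cos(87.6°) + j·sin(87.6°)) = 6.281 + j149.9 V
  V3 = 142·(cos(-147.0°) + j·sin(-147.0°)) = -119.1 - j77.34 V
Step 2 — Sum components: V_total = -82.93 + j55.28 V.
Step 3 — Convert to polar: |V_total| = 99.67 V, ∠V_total = 146.3°.

V_total = 99.67∠146.3° V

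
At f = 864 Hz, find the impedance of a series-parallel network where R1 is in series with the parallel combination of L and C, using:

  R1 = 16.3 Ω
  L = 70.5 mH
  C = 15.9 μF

Step 1 — Angular frequency: ω = 2π·f = 2π·864 = 5429 rad/s.
Step 2 — Component impedances:
  R1: Z = R = 16.3 Ω
  L: Z = jωL = j·5429·0.0705 = 0 + j382.7 Ω
  C: Z = 1/(jωC) = -j/(ω·C) = 0 - j11.59 Ω
Step 3 — Parallel branch: L || C = 1/(1/L + 1/C) = 0 - j11.95 Ω.
Step 4 — Series with R1: Z_total = R1 + (L || C) = 16.3 - j11.95 Ω = 20.21∠-36.2° Ω.

Z = 16.3 - j11.95 Ω = 20.21∠-36.2° Ω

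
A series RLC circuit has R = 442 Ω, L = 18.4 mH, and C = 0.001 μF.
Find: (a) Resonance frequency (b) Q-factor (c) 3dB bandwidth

Step 1 — Resonance: ω₀ = 1/√(LC) = 1/√(0.0184·1e-09) = 2.331e+05 rad/s.
Step 2 — f₀ = ω₀/(2π) = 3.71e+04 Hz.
Step 3 — Series Q: Q = ω₀L/R = 2.331e+05·0.0184/442 = 9.705.
Step 4 — Bandwidth: Δω = ω₀/Q = 2.402e+04 rad/s; BW = Δω/(2π) = 3823 Hz.

(a) f₀ = 3.71e+04 Hz  (b) Q = 9.705  (c) BW = 3823 Hz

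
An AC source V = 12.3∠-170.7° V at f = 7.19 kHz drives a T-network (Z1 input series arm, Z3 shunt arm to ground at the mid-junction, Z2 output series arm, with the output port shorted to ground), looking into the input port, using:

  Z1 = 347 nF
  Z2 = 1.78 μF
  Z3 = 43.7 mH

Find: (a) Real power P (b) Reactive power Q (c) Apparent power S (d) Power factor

Step 1 — Angular frequency: ω = 2π·f = 2π·7190 = 4.518e+04 rad/s.
Step 2 — Component impedances:
  Z1: Z = 1/(jωC) = -j/(ω·C) = 0 - j63.79 Ω
  Z2: Z = 1/(jωC) = -j/(ω·C) = 0 - j12.44 Ω
  Z3: Z = jωL = j·4.518e+04·0.0437 = 0 + j1974 Ω
Step 3 — With the output port shorted to ground, the output series arm Z2 runs from the junction to ground; the shunt arm Z3 also runs from the junction to ground. They appear in parallel: Z3 || Z2 = 0 - j12.51 Ω.
Step 4 — Series with input arm Z1: Z_in = Z1 + (Z3 || Z2) = 0 - j76.31 Ω = 76.31∠-90.0° Ω.
Step 5 — Source phasor: V = 12.3∠-170.7° V = -12.14 - j1.988 V.
Step 6 — Current: I = V / Z = 0.02605 - j0.1591 A = 0.1612∠-80.7° A.
Step 7 — Complex power: S = V·I* = 0 - j1.983 VA.
Step 8 — Real power: P = Re(S) = 0 W.
Step 9 — Reactive power: Q = Im(S) = -1.983 VAR.
Step 10 — Apparent power: |S| = 1.983 VA.
Step 11 — Power factor: PF = P/|S| = 0 (leading).

(a) P = 0 W  (b) Q = -1.983 VAR  (c) S = 1.983 VA  (d) PF = 0 (leading)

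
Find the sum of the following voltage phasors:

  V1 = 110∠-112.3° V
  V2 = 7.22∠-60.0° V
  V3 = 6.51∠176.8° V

Step 1 — Convert each phasor to rectangular form:
  V1 = 110·(cos(-112.3°) + j·sin(-112.3°)) = -41.74 - j101.8 V
  V2 = 7.22·(cos(-60.0°) + j·sin(-60.0°)) = 3.61 - j6.253 V
  V3 = 6.51·(cos(176.8°) + j·sin(176.8°)) = -6.5 + j0.3634 V
Step 2 — Sum components: V_total = -44.63 - j107.7 V.
Step 3 — Convert to polar: |V_total| = 116.5 V, ∠V_total = -112.5°.

V_total = 116.5∠-112.5° V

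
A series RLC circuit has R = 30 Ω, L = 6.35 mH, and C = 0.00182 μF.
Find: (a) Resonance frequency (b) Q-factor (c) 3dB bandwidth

Step 1 — Resonance: ω₀ = 1/√(LC) = 1/√(0.00635·1.82e-09) = 2.942e+05 rad/s.
Step 2 — f₀ = ω₀/(2π) = 4.682e+04 Hz.
Step 3 — Series Q: Q = ω₀L/R = 2.942e+05·0.00635/30 = 62.26.
Step 4 — Bandwidth: Δω = ω₀/Q = 4724 rad/s; BW = Δω/(2π) = 751.9 Hz.

(a) f₀ = 4.682e+04 Hz  (b) Q = 62.26  (c) BW = 751.9 Hz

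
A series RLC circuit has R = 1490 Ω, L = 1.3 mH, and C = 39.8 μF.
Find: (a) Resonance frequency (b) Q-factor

Step 1 — Resonance condition Im(Z)=0 gives ω₀ = 1/√(LC).
Step 2 — ω₀ = 1/√(0.0013·3.98e-05) = 4396 rad/s.
Step 3 — f₀ = ω₀/(2π) = 699.7 Hz.
Step 4 — Series Q: Q = ω₀L/R = 4396·0.0013/1490 = 0.003836.

(a) f₀ = 699.7 Hz  (b) Q = 0.003836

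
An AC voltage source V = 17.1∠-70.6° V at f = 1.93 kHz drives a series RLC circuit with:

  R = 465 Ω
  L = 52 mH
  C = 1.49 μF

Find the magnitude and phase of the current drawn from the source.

Step 1 — Angular frequency: ω = 2π·f = 2π·1930 = 1.213e+04 rad/s.
Step 2 — Component impedances:
  R: Z = R = 465 Ω
  L: Z = jωL = j·1.213e+04·0.052 = 0 + j630.6 Ω
  C: Z = 1/(jωC) = -j/(ω·C) = 0 - j55.34 Ω
Step 3 — Series combination: Z_total = R + L + C = 465 + j575.2 Ω = 739.7∠51.0° Ω.
Step 4 — Source phasor: V = 17.1∠-70.6° V = 5.68 - j16.13 V.
Step 5 — Ohm's law: I = V / Z_total = (5.68 - j16.13) / (465 + j575.2) = -0.01213 - j0.01968 A.
Step 6 — Convert to polar: |I| = 0.02312 A, ∠I = -121.6°.

I = 0.02312∠-121.6° A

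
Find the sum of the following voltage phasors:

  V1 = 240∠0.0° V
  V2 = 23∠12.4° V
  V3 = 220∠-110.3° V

Step 1 — Convert each phasor to rectangular form:
  V1 = 240·(cos(0.0°) + j·sin(0.0°)) = 240 V
  V2 = 23·(cos(12.4°) + j·sin(12.4°)) = 22.46 + j4.939 V
  V3 = 220·(cos(-110.3°) + j·sin(-110.3°)) = -76.33 - j206.3 V
Step 2 — Sum components: V_total = 186.1 - j201.4 V.
Step 3 — Convert to polar: |V_total| = 274.2 V, ∠V_total = -47.3°.

V_total = 274.2∠-47.3° V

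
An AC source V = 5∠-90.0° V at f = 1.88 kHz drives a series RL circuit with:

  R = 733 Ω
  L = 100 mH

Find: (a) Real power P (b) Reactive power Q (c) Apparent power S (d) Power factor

Step 1 — Angular frequency: ω = 2π·f = 2π·1880 = 1.181e+04 rad/s.
Step 2 — Component impedances:
  R: Z = R = 733 Ω
  L: Z = jωL = j·1.181e+04·0.1 = 0 + j1181 Ω
Step 3 — Series combination: Z_total = R + L = 733 + j1181 Ω = 1390∠58.2° Ω.
Step 4 — Source phasor: V = 5∠-90.0° V = 0 - j5 V.
Step 5 — Current: I = V / Z = -0.003056 - j0.001896 A = 0.003597∠-148.2° A.
Step 6 — Complex power: S = V·I* = 0.009482 + j0.01528 VA.
Step 7 — Real power: P = Re(S) = 0.009482 W.
Step 8 — Reactive power: Q = Im(S) = 0.01528 VAR.
Step 9 — Apparent power: |S| = 0.01798 VA.
Step 10 — Power factor: PF = P/|S| = 0.5273 (lagging).

(a) P = 0.009482 W  (b) Q = 0.01528 VAR  (c) S = 0.01798 VA  (d) PF = 0.5273 (lagging)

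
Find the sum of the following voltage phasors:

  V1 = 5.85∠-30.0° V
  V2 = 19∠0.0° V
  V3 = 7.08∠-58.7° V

Step 1 — Convert each phasor to rectangular form:
  V1 = 5.85·(cos(-30.0°) + j·sin(-30.0°)) = 5.066 - j2.925 V
  V2 = 19·(cos(0.0°) + j·sin(0.0°)) = 19 V
  V3 = 7.08·(cos(-58.7°) + j·sin(-58.7°)) = 3.678 - j6.05 V
Step 2 — Sum components: V_total = 27.74 - j8.975 V.
Step 3 — Convert to polar: |V_total| = 29.16 V, ∠V_total = -17.9°.

V_total = 29.16∠-17.9° V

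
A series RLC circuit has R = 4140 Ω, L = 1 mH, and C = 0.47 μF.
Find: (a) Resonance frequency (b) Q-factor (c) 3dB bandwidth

Step 1 — Resonance: ω₀ = 1/√(LC) = 1/√(0.001·4.7e-07) = 4.613e+04 rad/s.
Step 2 — f₀ = ω₀/(2π) = 7341 Hz.
Step 3 — Series Q: Q = ω₀L/R = 4.613e+04·0.001/4140 = 0.01114.
Step 4 — Bandwidth: Δω = ω₀/Q = 4.14e+06 rad/s; BW = Δω/(2π) = 6.589e+05 Hz.

(a) f₀ = 7341 Hz  (b) Q = 0.01114  (c) BW = 6.589e+05 Hz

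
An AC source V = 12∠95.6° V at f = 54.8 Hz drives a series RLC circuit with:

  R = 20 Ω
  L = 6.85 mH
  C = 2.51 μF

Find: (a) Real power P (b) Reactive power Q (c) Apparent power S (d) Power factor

Step 1 — Angular frequency: ω = 2π·f = 2π·54.8 = 344.3 rad/s.
Step 2 — Component impedances:
  R: Z = R = 20 Ω
  L: Z = jωL = j·344.3·0.00685 = 0 + j2.359 Ω
  C: Z = 1/(jωC) = -j/(ω·C) = 0 - j1157 Ω
Step 3 — Series combination: Z_total = R + L + C = 20 - j1155 Ω = 1155∠-89.0° Ω.
Step 4 — Source phasor: V = 12∠95.6° V = -1.171 + j11.94 V.
Step 5 — Current: I = V / Z = -0.01036 - j0.0008347 A = 0.01039∠-175.4° A.
Step 6 — Complex power: S = V·I* = 0.002159 - j0.1247 VA.
Step 7 — Real power: P = Re(S) = 0.002159 W.
Step 8 — Reactive power: Q = Im(S) = -0.1247 VAR.
Step 9 — Apparent power: |S| = 0.1247 VA.
Step 10 — Power factor: PF = P/|S| = 0.01732 (leading).

(a) P = 0.002159 W  (b) Q = -0.1247 VAR  (c) S = 0.1247 VA  (d) PF = 0.01732 (leading)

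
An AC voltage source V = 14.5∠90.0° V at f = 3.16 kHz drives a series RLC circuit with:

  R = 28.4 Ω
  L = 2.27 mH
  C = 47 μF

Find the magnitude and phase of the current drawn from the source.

Step 1 — Angular frequency: ω = 2π·f = 2π·3160 = 1.985e+04 rad/s.
Step 2 — Component impedances:
  R: Z = R = 28.4 Ω
  L: Z = jωL = j·1.985e+04·0.00227 = 0 + j45.07 Ω
  C: Z = 1/(jωC) = -j/(ω·C) = 0 - j1.072 Ω
Step 3 — Series combination: Z_total = R + L + C = 28.4 + j44 Ω = 52.37∠57.2° Ω.
Step 4 — Source phasor: V = 14.5∠90.0° V = 0 + j14.5 V.
Step 5 — Ohm's law: I = V / Z_total = (0 + j14.5) / (28.4 + j44) = 0.2326 + j0.1502 A.
Step 6 — Convert to polar: |I| = 0.2769 A, ∠I = 32.8°.

I = 0.2769∠32.8° A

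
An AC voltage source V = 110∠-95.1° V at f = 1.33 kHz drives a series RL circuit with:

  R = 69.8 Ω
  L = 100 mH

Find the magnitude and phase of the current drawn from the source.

Step 1 — Angular frequency: ω = 2π·f = 2π·1330 = 8357 rad/s.
Step 2 — Component impedances:
  R: Z = R = 69.8 Ω
  L: Z = jωL = j·8357·0.1 = 0 + j835.7 Ω
Step 3 — Series combination: Z_total = R + L = 69.8 + j835.7 Ω = 838.6∠85.2° Ω.
Step 4 — Source phasor: V = 110∠-95.1° V = -9.778 - j109.6 V.
Step 5 — Ohm's law: I = V / Z_total = (-9.778 - j109.6) / (69.8 + j835.7) = -0.1312 + j0.0007449 A.
Step 6 — Convert to polar: |I| = 0.1312 A, ∠I = 179.7°.

I = 0.1312∠179.7° A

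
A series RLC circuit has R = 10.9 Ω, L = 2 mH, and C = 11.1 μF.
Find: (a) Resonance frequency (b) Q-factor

Step 1 — Resonance condition Im(Z)=0 gives ω₀ = 1/√(LC).
Step 2 — ω₀ = 1/√(0.002·1.11e-05) = 6712 rad/s.
Step 3 — f₀ = ω₀/(2π) = 1068 Hz.
Step 4 — Series Q: Q = ω₀L/R = 6712·0.002/10.9 = 1.231.

(a) f₀ = 1068 Hz  (b) Q = 1.231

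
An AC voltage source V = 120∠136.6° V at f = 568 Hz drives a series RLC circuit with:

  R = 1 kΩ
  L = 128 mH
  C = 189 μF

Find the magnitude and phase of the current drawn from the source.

Step 1 — Angular frequency: ω = 2π·f = 2π·568 = 3569 rad/s.
Step 2 — Component impedances:
  R: Z = R = 1000 Ω
  L: Z = jωL = j·3569·0.128 = 0 + j456.8 Ω
  C: Z = 1/(jωC) = -j/(ω·C) = 0 - j1.483 Ω
Step 3 — Series combination: Z_total = R + L + C = 1000 + j455.3 Ω = 1099∠24.5° Ω.
Step 4 — Source phasor: V = 120∠136.6° V = -87.19 + j82.45 V.
Step 5 — Ohm's law: I = V / Z_total = (-87.19 + j82.45) / (1000 + j455.3) = -0.04112 + j0.1012 A.
Step 6 — Convert to polar: |I| = 0.1092 A, ∠I = 112.1°.

I = 0.1092∠112.1° A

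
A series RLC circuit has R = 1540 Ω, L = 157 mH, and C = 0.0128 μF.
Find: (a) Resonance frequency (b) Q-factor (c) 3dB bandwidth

Step 1 — Resonance: ω₀ = 1/√(LC) = 1/√(0.157·1.28e-08) = 2.231e+04 rad/s.
Step 2 — f₀ = ω₀/(2π) = 3550 Hz.
Step 3 — Series Q: Q = ω₀L/R = 2.231e+04·0.157/1540 = 2.274.
Step 4 — Bandwidth: Δω = ω₀/Q = 9809 rad/s; BW = Δω/(2π) = 1561 Hz.

(a) f₀ = 3550 Hz  (b) Q = 2.274  (c) BW = 1561 Hz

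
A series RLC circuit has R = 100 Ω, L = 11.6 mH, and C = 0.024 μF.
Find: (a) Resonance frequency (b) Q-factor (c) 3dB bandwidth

Step 1 — Resonance: ω₀ = 1/√(LC) = 1/√(0.0116·2.4e-08) = 5.993e+04 rad/s.
Step 2 — f₀ = ω₀/(2π) = 9539 Hz.
Step 3 — Series Q: Q = ω₀L/R = 5.993e+04·0.0116/100 = 6.952.
Step 4 — Bandwidth: Δω = ω₀/Q = 8621 rad/s; BW = Δω/(2π) = 1372 Hz.

(a) f₀ = 9539 Hz  (b) Q = 6.952  (c) BW = 1372 Hz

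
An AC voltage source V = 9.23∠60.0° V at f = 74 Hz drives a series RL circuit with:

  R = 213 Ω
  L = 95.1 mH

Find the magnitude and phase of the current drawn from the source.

Step 1 — Angular frequency: ω = 2π·f = 2π·74 = 465 rad/s.
Step 2 — Component impedances:
  R: Z = R = 213 Ω
  L: Z = jωL = j·465·0.0951 = 0 + j44.22 Ω
Step 3 — Series combination: Z_total = R + L = 213 + j44.22 Ω = 217.5∠11.7° Ω.
Step 4 — Source phasor: V = 9.23∠60.0° V = 4.615 + j7.993 V.
Step 5 — Ohm's law: I = V / Z_total = (4.615 + j7.993) / (213 + j44.22) = 0.02824 + j0.03167 A.
Step 6 — Convert to polar: |I| = 0.04243 A, ∠I = 48.3°.

I = 0.04243∠48.3° A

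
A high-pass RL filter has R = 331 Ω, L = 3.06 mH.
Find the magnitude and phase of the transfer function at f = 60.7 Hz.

Step 1 — Angular frequency: ω = 2π·60.7 = 381.4 rad/s.
Step 2 — Transfer function: H(jω) = jωL/(R + jωL).
Step 3 — Numerator jωL = j·1.167; denominator R + jωL = 331 + j1.167.
Step 4 — H = 1.243e-05 + j0.003526.
Step 5 — Magnitude: |H| = 0.003526 (-49.1 dB); phase: φ = 89.8°.

|H| = 0.003526 (-49.1 dB), φ = 89.8°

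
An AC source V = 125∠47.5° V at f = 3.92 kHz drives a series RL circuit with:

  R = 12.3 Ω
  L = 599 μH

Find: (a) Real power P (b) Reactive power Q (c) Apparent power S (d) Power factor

Step 1 — Angular frequency: ω = 2π·f = 2π·3920 = 2.463e+04 rad/s.
Step 2 — Component impedances:
  R: Z = R = 12.3 Ω
  L: Z = jωL = j·2.463e+04·0.000599 = 0 + j14.75 Ω
Step 3 — Series combination: Z_total = R + L = 12.3 + j14.75 Ω = 19.21∠50.2° Ω.
Step 4 — Source phasor: V = 125∠47.5° V = 84.45 + j92.16 V.
Step 5 — Current: I = V / Z = 6.501 - j0.3045 A = 6.508∠-2.7° A.
Step 6 — Complex power: S = V·I* = 520.9 + j624.8 VA.
Step 7 — Real power: P = Re(S) = 520.9 W.
Step 8 — Reactive power: Q = Im(S) = 624.8 VAR.
Step 9 — Apparent power: |S| = 813.5 VA.
Step 10 — Power factor: PF = P/|S| = 0.6404 (lagging).

(a) P = 520.9 W  (b) Q = 624.8 VAR  (c) S = 813.5 VA  (d) PF = 0.6404 (lagging)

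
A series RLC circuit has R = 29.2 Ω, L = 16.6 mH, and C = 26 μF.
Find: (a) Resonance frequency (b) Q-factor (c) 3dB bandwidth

Step 1 — Resonance condition Im(Z)=0 gives ω₀ = 1/√(LC).
Step 2 — ω₀ = 1/√(0.0166·2.6e-05) = 1522 rad/s.
Step 3 — f₀ = ω₀/(2π) = 242.3 Hz.
Step 4 — Series Q: Q = ω₀L/R = 1522·0.0166/29.2 = 0.8653.
Step 5 — 3dB bandwidth: Δω = ω₀/Q = 1759 rad/s; BW = Δω/(2π) = 280 Hz.

(a) f₀ = 242.3 Hz  (b) Q = 0.8653  (c) BW = 280 Hz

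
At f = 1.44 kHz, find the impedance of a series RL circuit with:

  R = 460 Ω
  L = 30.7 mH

Step 1 — Angular frequency: ω = 2π·f = 2π·1440 = 9048 rad/s.
Step 2 — Component impedances:
  R: Z = R = 460 Ω
  L: Z = jωL = j·9048·0.0307 = 0 + j277.8 Ω
Step 3 — Series combination: Z_total = R + L = 460 + j277.8 Ω = 537.4∠31.1° Ω.

Z = 460 + j277.8 Ω = 537.4∠31.1° Ω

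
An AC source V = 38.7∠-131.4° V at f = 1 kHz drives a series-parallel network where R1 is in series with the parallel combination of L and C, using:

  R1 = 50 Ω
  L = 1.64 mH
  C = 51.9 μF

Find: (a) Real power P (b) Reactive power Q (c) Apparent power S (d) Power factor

Step 1 — Angular frequency: ω = 2π·f = 2π·1000 = 6283 rad/s.
Step 2 — Component impedances:
  R1: Z = R = 50 Ω
  L: Z = jωL = j·6283·0.00164 = 0 + j10.3 Ω
  C: Z = 1/(jωC) = -j/(ω·C) = 0 - j3.067 Ω
Step 3 — Parallel branch: L || C = 1/(1/L + 1/C) = 0 - j4.366 Ω.
Step 4 — Series with R1: Z_total = R1 + (L || C) = 50 - j4.366 Ω = 50.19∠-5.0° Ω.
Step 5 — Source phasor: V = 38.7∠-131.4° V = -25.59 - j29.03 V.
Step 6 — Current: I = V / Z = -0.4577 - j0.6205 A = 0.7711∠-126.4° A.
Step 7 — Complex power: S = V·I* = 29.73 - j2.596 VA.
Step 8 — Real power: P = Re(S) = 29.73 W.
Step 9 — Reactive power: Q = Im(S) = -2.596 VAR.
Step 10 — Apparent power: |S| = 29.84 VA.
Step 11 — Power factor: PF = P/|S| = 0.9962 (leading).

(a) P = 29.73 W  (b) Q = -2.596 VAR  (c) S = 29.84 VA  (d) PF = 0.9962 (leading)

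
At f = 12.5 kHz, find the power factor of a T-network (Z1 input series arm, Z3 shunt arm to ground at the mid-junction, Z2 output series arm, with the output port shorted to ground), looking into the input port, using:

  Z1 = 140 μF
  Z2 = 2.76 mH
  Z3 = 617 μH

Step 1 — Angular frequency: ω = 2π·f = 2π·1.25e+04 = 7.854e+04 rad/s.
Step 2 — Component impedances:
  Z1: Z = 1/(jωC) = -j/(ω·C) = 0 - j0.09095 Ω
  Z2: Z = jωL = j·7.854e+04·0.00276 = 0 + j216.8 Ω
  Z3: Z = jωL = j·7.854e+04·0.000617 = 0 + j48.46 Ω
Step 3 — With the output port shorted to ground, the output series arm Z2 runs from the junction to ground; the shunt arm Z3 also runs from the junction to ground. They appear in parallel: Z3 || Z2 = 0 + j39.61 Ω.
Step 4 — Series with input arm Z1: Z_in = Z1 + (Z3 || Z2) = 0 + j39.51 Ω = 39.51∠90.0° Ω.
Step 5 — Power factor: PF = cos(φ) = Re(Z)/|Z| = 0/39.51 = 0.
Step 6 — Type: Im(Z) = 39.51 ⇒ lagging (phase φ = 90.0°).

PF = 0 (lagging, φ = 90.0°)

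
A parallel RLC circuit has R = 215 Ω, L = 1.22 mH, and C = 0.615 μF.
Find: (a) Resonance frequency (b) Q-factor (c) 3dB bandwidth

Step 1 — Resonance: ω₀ = 1/√(LC) = 1/√(0.00122·6.15e-07) = 3.651e+04 rad/s.
Step 2 — f₀ = ω₀/(2π) = 5810 Hz.
Step 3 — Parallel Q: Q = R/(ω₀L) = 215/(3.651e+04·0.00122) = 4.827.
Step 4 — Bandwidth: Δω = ω₀/Q = 7563 rad/s; BW = Δω/(2π) = 1204 Hz.

(a) f₀ = 5810 Hz  (b) Q = 4.827  (c) BW = 1204 Hz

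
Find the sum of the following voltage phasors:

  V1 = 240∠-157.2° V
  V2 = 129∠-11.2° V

Step 1 — Convert each phasor to rectangular form:
  V1 = 240·(cos(-157.2°) + j·sin(-157.2°)) = -221.2 - j93 V
  V2 = 129·(cos(-11.2°) + j·sin(-11.2°)) = 126.5 - j25.06 V
Step 2 — Sum components: V_total = -94.7 - j118.1 V.
Step 3 — Convert to polar: |V_total| = 151.4 V, ∠V_total = -128.7°.

V_total = 151.4∠-128.7° V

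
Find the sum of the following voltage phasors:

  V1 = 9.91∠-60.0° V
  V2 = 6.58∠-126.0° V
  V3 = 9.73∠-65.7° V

Step 1 — Convert each phasor to rectangular form:
  V1 = 9.91·(cos(-60.0°) + j·sin(-60.0°)) = 4.955 - j8.582 V
  V2 = 6.58·(cos(-126.0°) + j·sin(-126.0°)) = -3.868 - j5.323 V
  V3 = 9.73·(cos(-65.7°) + j·sin(-65.7°)) = 4.004 - j8.868 V
Step 2 — Sum components: V_total = 5.091 - j22.77 V.
Step 3 — Convert to polar: |V_total| = 23.34 V, ∠V_total = -77.4°.

V_total = 23.34∠-77.4° V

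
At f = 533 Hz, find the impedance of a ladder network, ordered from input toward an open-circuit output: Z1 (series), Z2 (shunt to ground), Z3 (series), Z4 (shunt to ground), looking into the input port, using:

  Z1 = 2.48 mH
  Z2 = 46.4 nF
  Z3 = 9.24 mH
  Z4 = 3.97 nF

Step 1 — Angular frequency: ω = 2π·f = 2π·533 = 3349 rad/s.
Step 2 — Component impedances:
  Z1: Z = jωL = j·3349·0.00248 = 0 + j8.305 Ω
  Z2: Z = 1/(jωC) = -j/(ω·C) = 0 - j6435 Ω
  Z3: Z = jωL = j·3349·0.00924 = 0 + j30.94 Ω
  Z4: Z = 1/(jωC) = -j/(ω·C) = 0 - j7.521e+04 Ω
Step 3 — Ladder network (open output): work backward from the far end, alternating series and parallel combinations. Z_in = 0 - j5920 Ω = 5920∠-90.0° Ω.

Z = 0 - j5920 Ω = 5920∠-90.0° Ω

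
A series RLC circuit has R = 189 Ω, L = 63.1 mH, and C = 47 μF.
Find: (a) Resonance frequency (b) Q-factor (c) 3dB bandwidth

Step 1 — Resonance: ω₀ = 1/√(LC) = 1/√(0.0631·4.7e-05) = 580.7 rad/s.
Step 2 — f₀ = ω₀/(2π) = 92.42 Hz.
Step 3 — Series Q: Q = ω₀L/R = 580.7·0.0631/189 = 0.1939.
Step 4 — Bandwidth: Δω = ω₀/Q = 2995 rad/s; BW = Δω/(2π) = 476.7 Hz.

(a) f₀ = 92.42 Hz  (b) Q = 0.1939  (c) BW = 476.7 Hz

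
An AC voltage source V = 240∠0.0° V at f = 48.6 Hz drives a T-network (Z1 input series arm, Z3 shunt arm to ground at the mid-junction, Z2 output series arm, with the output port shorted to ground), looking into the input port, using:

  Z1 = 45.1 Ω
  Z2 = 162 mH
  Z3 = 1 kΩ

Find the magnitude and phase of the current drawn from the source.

Step 1 — Angular frequency: ω = 2π·f = 2π·48.6 = 305.4 rad/s.
Step 2 — Component impedances:
  Z1: Z = R = 45.1 Ω
  Z2: Z = jωL = j·305.4·0.162 = 0 + j49.47 Ω
  Z3: Z = R = 1000 Ω
Step 3 — With the output port shorted to ground, the output series arm Z2 runs from the junction to ground; the shunt arm Z3 also runs from the junction to ground. They appear in parallel: Z3 || Z2 = 2.441 + j49.35 Ω.
Step 4 — Series with input arm Z1: Z_in = Z1 + (Z3 || Z2) = 47.54 + j49.35 Ω = 68.52∠46.1° Ω.
Step 5 — Source phasor: V = 240∠0.0° V = 240 V.
Step 6 — Ohm's law: I = V / Z_total = (240) / (47.54 + j49.35) = 2.43 - j2.522 A.
Step 7 — Convert to polar: |I| = 3.502 A, ∠I = -46.1°.

I = 3.502∠-46.1° A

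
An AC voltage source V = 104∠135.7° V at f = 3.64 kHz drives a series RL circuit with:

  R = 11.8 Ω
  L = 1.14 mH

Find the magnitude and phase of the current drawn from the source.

Step 1 — Angular frequency: ω = 2π·f = 2π·3640 = 2.287e+04 rad/s.
Step 2 — Component impedances:
  R: Z = R = 11.8 Ω
  L: Z = jωL = j·2.287e+04·0.00114 = 0 + j26.07 Ω
Step 3 — Series combination: Z_total = R + L = 11.8 + j26.07 Ω = 28.62∠65.6° Ω.
Step 4 — Source phasor: V = 104∠135.7° V = -74.43 + j72.64 V.
Step 5 — Ohm's law: I = V / Z_total = (-74.43 + j72.64) / (11.8 + j26.07) = 1.24 + j3.416 A.
Step 6 — Convert to polar: |I| = 3.634 A, ∠I = 70.1°.

I = 3.634∠70.1° A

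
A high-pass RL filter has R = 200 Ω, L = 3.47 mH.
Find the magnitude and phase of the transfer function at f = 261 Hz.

Step 1 — Angular frequency: ω = 2π·261 = 1640 rad/s.
Step 2 — Transfer function: H(jω) = jωL/(R + jωL).
Step 3 — Numerator jωL = j·5.69; denominator R + jωL = 200 + j5.69.
Step 4 — H = 0.0008089 + j0.02843.
Step 5 — Magnitude: |H| = 0.02844 (-30.9 dB); phase: φ = 88.4°.

|H| = 0.02844 (-30.9 dB), φ = 88.4°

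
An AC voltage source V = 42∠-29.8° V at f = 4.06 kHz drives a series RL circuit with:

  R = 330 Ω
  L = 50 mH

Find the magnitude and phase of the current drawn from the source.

Step 1 — Angular frequency: ω = 2π·f = 2π·4060 = 2.551e+04 rad/s.
Step 2 — Component impedances:
  R: Z = R = 330 Ω
  L: Z = jωL = j·2.551e+04·0.05 = 0 + j1275 Ω
Step 3 — Series combination: Z_total = R + L = 330 + j1275 Ω = 1317∠75.5° Ω.
Step 4 — Source phasor: V = 42∠-29.8° V = 36.45 - j20.87 V.
Step 5 — Ohm's law: I = V / Z_total = (36.45 - j20.87) / (330 + j1275) = -0.008409 - j0.03075 A.
Step 6 — Convert to polar: |I| = 0.03188 A, ∠I = -105.3°.

I = 0.03188∠-105.3° A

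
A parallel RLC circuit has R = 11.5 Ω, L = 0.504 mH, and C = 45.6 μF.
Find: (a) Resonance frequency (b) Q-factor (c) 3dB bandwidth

Step 1 — Resonance: ω₀ = 1/√(LC) = 1/√(0.000504·4.56e-05) = 6596 rad/s.
Step 2 — f₀ = ω₀/(2π) = 1050 Hz.
Step 3 — Parallel Q: Q = R/(ω₀L) = 11.5/(6596·0.000504) = 3.459.
Step 4 — Bandwidth: Δω = ω₀/Q = 1907 rad/s; BW = Δω/(2π) = 303.5 Hz.

(a) f₀ = 1050 Hz  (b) Q = 3.459  (c) BW = 303.5 Hz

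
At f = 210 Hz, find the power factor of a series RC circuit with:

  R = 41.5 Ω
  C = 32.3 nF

Step 1 — Angular frequency: ω = 2π·f = 2π·210 = 1319 rad/s.
Step 2 — Component impedances:
  R: Z = R = 41.5 Ω
  C: Z = 1/(jωC) = -j/(ω·C) = 0 - j2.346e+04 Ω
Step 3 — Series combination: Z_total = R + C = 41.5 - j2.346e+04 Ω = 2.346e+04∠-89.9° Ω.
Step 4 — Power factor: PF = cos(φ) = Re(Z)/|Z| = 41.5/2.346e+04 = 0.001769.
Step 5 — Type: Im(Z) = -2.346e+04 ⇒ leading (phase φ = -89.9°).

PF = 0.001769 (leading, φ = -89.9°)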